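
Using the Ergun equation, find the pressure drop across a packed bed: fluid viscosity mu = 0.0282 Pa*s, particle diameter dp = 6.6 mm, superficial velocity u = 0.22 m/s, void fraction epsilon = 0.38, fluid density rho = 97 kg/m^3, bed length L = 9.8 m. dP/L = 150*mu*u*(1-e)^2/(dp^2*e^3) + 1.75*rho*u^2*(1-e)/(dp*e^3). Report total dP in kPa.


dp = 6.6 mm = 0.0066 m
Viscous term = 150*0.0282*0.22*(1-0.38)^2 / (0.0066^2*0.38^3) = 149661
Inertial term = 1.75*97*0.22^2*(1-0.38) / (0.0066*0.38^3) = 14065.4
dP/L = 149661 + 14065.4 = 163726 Pa/m
dP = 163726 * 9.8 / 1000 = 1605 kPa

1605 kPa


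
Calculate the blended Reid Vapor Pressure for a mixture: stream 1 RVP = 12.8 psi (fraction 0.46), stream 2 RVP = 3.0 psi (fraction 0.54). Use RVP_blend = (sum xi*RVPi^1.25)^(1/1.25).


Chevron index: RVP_blend = (sum xi*RVPi^1.25)^(1/1.25)
RVP^1.25 terms: 0.46 * 12.8^1.25 + 0.54 * 3.0^1.25 = 13.2691
RVP_blend = 13.2691^(1/1.25) = 7.912

7.912 psi


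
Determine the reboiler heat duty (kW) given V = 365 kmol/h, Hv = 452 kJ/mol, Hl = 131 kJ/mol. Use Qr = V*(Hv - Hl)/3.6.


Qr = 365 * (452 - 131) / 3.6 = 365 * 321 / 3.6 = 32550

32550 kW


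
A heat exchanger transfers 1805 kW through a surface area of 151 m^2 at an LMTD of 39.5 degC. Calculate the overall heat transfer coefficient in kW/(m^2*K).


From Q = U*A*LMTD, U = Q / (A * LMTD)
U = 1805 / (151 * 39.5) = 1805 / 5964.5 = 0.3026

0.3026 kW/(m^2*K)


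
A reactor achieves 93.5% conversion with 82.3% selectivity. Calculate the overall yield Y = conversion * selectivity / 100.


Overall yield = conversion (%) * selectivity (%) / 100
Conversion = 93.5%, Selectivity = 82.3%
Y = 93.5 * 82.3 / 100
= 76.9505 %

76.9505 %


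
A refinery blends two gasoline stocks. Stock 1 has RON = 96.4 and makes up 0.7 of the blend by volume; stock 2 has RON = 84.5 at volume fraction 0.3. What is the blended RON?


Linear blending: RON_blend = sum(vi * RONi)
Contribution 1: 0.7 * 96.4 = 67.48
Contribution 2: 0.3 * 84.5 = 25.35
RON_blend = 67.48 + 25.35 = 92.83

92.83


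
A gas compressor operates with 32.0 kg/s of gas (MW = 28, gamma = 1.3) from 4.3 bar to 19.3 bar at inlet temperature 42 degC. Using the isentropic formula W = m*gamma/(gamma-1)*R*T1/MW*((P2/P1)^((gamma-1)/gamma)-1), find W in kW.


Isentropic work: W = m*(gamma/(gamma-1))*(R*T1/MW)*((P2/P1)^((gamma-1)/gamma) - 1)
T1 = 42 + 273.15 = 315.15 K
Pressure ratio = 19.3 / 4.3 = 4.48837
Exponent = (1.3 - 1)/1.3 = 0.230769
(P2/P1)^exp - 1 = 4.48837^0.230769 - 1 = 0.414106
W = 32.0 * 1.3 / 0.3 * 8.314 * 315.15 / 28 * 0.414106 = 5373

5373 kW


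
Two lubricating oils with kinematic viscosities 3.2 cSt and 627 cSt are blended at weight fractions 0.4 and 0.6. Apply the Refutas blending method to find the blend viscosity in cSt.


Refutas method: VBN_i = 14.534*ln(ln(visc_i + 0.8)) + 10.975, blended linearly by mass fraction; since VBN is linear in VBI_i = ln(ln(visc_i + 0.8)) and the fractions sum to 1, blend VBI directly: visc = exp(exp(VBI_blend)) - 0.8
VBI_1 = ln(ln(3.2 + 0.8)) = 0.326634
VBI_2 = ln(ln(627 + 0.8)) = 1.86287
VBI_blend = 0.4 * 0.326634 + 0.6 * 1.86287 = 1.24838
visc_blend = exp(exp(1.24838)) - 0.8 = 31.81

31.81 cSt


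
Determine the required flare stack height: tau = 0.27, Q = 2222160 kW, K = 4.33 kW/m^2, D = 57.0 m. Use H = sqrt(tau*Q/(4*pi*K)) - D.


tau*Q/(4*pi*K) = 0.27 * 2222160 / (4 * pi * 4.33) = 11026.6
sqrt(11026.6) = 105.008
H = 105.008 - 57.0 = 48.01

48.01 m


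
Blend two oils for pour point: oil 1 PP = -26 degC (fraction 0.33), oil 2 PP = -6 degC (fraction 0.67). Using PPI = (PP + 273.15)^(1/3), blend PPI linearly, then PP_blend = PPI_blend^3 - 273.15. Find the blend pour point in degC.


PPI_1 = (-26 + 273.15)^(1/3) = 6.275575
PPI_2 = (-6 + 273.15)^(1/3) = 6.440482
PPI_blend = 0.33 * 6.275575 + 0.67 * 6.440482 = 6.386063
PP_blend = 6.386063^3 - 273.15 = 260.4351 - 273.15 = -12.71

-12.71 degC


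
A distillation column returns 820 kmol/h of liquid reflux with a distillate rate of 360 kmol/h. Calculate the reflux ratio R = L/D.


Reflux ratio definition: R = L / D (liquid returned / distillate withdrawn)
L = 820 kmol/h, D = 360 kmol/h
R = 820 / 360 = 2.278

2.278


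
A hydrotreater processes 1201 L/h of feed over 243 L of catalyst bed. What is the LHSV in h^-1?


LHSV = volumetric feed rate / catalyst volume
= 1201 L/h / 243 L
= 4.942 h^-1

4.942 h^-1


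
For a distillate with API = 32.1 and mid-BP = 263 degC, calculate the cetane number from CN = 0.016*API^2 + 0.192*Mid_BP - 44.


CN = 0.016 * 32.1^2 + 0.192 * 263 - 44
CN = 16.48656 + 50.496 - 44 = 22.98256

22.98256


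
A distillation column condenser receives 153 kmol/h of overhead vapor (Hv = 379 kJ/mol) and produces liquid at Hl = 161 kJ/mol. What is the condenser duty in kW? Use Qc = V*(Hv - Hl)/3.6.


Qc = 153 * (379 - 161) / 3.6 = 153 * 218 / 3.6 = 9265

9265 kW


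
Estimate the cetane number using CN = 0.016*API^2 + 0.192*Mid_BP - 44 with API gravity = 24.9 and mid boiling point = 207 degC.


CN = 0.016 * 24.9^2 + 0.192 * 207 - 44
CN = 9.92016 + 39.744 - 44 = 5.66416

5.66416


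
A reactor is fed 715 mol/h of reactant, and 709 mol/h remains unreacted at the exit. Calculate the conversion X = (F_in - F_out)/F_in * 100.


X = (F_in - F_out) / F_in * 100
Moles reacted = 715 - 709 = 6
X = 6 / 715 * 100
= 0.008392 * 100
= 0.8392 %

0.8392 %


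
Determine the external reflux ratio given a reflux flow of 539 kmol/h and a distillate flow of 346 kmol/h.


Reflux ratio definition: R = L / D (liquid returned / distillate withdrawn)
L = 539 kmol/h, D = 346 kmol/h
R = 539 / 346 = 1.558

1.558


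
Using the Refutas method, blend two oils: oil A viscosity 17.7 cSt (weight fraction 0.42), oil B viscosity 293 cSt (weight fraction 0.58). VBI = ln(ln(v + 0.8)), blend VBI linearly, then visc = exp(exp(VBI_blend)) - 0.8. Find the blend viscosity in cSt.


Refutas method: VBN_i = 14.534*ln(ln(visc_i + 0.8)) + 10.975, blended linearly by mass fraction; since VBN is linear in VBI_i = ln(ln(visc_i + 0.8)) and the fractions sum to 1, blend VBI directly: visc = exp(exp(VBI_blend)) - 0.8
VBI_1 = ln(ln(17.7 + 0.8)) = 1.07082
VBI_2 = ln(ln(293 + 0.8)) = 1.73746
VBI_blend = 0.42 * 1.07082 + 0.58 * 1.73746 = 1.45747
visc_blend = exp(exp(1.45747)) - 0.8 = 72.54

72.54 cSt


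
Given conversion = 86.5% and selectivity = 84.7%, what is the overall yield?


Overall yield = conversion (%) * selectivity (%) / 100
Conversion = 86.5%, Selectivity = 84.7%
Y = 86.5 * 84.7 / 100
= 73.2655 %

73.2655 %


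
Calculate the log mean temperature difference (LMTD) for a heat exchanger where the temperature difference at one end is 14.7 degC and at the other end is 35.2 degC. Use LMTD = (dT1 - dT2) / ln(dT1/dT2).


LMTD = (dT1 - dT2) / ln(dT1/dT2)
= (14.7 - 35.2) / ln(14.7 / 35.2) = -20.5 / -0.873199 = 23.48

23.48 degC


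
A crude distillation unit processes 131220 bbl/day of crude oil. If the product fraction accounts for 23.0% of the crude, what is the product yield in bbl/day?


Crude throughput = 131220 bbl/day
Fraction yield = 23.0%
yield = throughput * fraction / 100
yield = 131220 * 23.0 / 100 = 30180.6

30180.6 bbl/day


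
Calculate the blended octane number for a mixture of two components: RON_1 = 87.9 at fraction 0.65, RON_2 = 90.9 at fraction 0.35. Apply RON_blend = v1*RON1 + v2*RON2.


Linear blending: RON_blend = sum(vi * RONi)
Contribution 1: 0.65 * 87.9 = 57.135
Contribution 2: 0.35 * 90.9 = 31.815
RON_blend = 57.135 + 31.815 = 88.95

88.95


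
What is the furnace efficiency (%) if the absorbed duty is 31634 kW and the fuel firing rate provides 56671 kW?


Furnace efficiency = Q_absorbed / Q_fuel * 100
= 31634 / 56671 * 100 = 55.82

55.82 %


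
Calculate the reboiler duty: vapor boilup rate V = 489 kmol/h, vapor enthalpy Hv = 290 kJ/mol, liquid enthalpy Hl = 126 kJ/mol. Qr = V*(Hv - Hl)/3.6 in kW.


Qr = 489 * (290 - 126) / 3.6 = 489 * 164 / 3.6 = 22280

22280 kW


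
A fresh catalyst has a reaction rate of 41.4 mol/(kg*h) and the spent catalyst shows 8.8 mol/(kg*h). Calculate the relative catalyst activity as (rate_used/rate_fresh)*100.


Activity (%) = (rate_used / rate_fresh) * 100
rate_used = 8.8, rate_fresh = 41.4
= (8.8 / 41.4) * 100
= 0.2126 * 100 = 21.26

21.26 %


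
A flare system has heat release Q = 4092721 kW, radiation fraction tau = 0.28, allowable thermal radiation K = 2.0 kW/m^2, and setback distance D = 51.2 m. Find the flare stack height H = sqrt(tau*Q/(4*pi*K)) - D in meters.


tau*Q/(4*pi*K) = 0.28 * 4092721 / (4 * pi * 2.0) = 45596.4
sqrt(45596.4) = 213.533
H = 213.533 - 51.2 = 162.3

162.3 m


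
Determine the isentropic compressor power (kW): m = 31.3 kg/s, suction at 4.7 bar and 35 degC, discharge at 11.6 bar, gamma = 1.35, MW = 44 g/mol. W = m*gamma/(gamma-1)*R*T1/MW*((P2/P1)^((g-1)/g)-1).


Isentropic work: W = m*(gamma/(gamma-1))*(R*T1/MW)*((P2/P1)^((gamma-1)/gamma) - 1)
T1 = 35 + 273.15 = 308.15 K
Pressure ratio = 11.6 / 4.7 = 2.46809
Exponent = (1.35 - 1)/1.35 = 0.259259
(P2/P1)^exp - 1 = 2.46809^0.259259 - 1 = 0.26393
W = 31.3 * 1.35 / 0.35 * 8.314 * 308.15 / 44 * 0.26393 = 1855

1855 kW


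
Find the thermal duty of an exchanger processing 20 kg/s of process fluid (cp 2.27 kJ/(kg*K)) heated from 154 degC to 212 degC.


Q = m_dot * cp * delta_T
delta_T = 212 - 154 = 58 K
Q = 20 * 2.27 * 58
= 45.4 * 58
= 2633.2 kW

2633.2 kW


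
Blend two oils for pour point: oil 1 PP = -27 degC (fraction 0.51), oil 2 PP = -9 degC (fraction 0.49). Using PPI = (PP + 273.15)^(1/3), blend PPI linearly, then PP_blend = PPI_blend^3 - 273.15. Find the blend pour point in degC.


PPI_1 = (-27 + 273.15)^(1/3) = 6.2671
PPI_2 = (-9 + 273.15)^(1/3) = 6.416283
PPI_blend = 0.51 * 6.2671 + 0.49 * 6.416283 = 6.3402
PP_blend = 6.3402^3 - 273.15 = 254.8642 - 273.15 = -18.29

-18.29 degC


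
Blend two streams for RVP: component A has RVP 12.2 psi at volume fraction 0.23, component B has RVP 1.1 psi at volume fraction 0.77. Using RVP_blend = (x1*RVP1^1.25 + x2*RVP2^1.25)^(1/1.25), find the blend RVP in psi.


Chevron index: RVP_blend = (sum xi*RVPi^1.25)^(1/1.25)
RVP^1.25 terms: 0.23 * 12.2^1.25 + 0.77 * 1.1^1.25 = 6.1116
RVP_blend = 6.1116^(1/1.25) = 4.255

4.255 psi


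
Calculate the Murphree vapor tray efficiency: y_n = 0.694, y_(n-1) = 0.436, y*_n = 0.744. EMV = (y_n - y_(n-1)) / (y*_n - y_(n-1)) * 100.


Murphree vapor efficiency: EMV = (y_n - y_(n-1)) / (y*_n - y_(n-1)) * 100
EMV = (0.694 - 0.436) / (0.744 - 0.436) * 100 = 0.258 / 0.308 * 100 = 83.77

83.77 %


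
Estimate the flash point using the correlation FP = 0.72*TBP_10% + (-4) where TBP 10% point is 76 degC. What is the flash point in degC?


FP = 0.72 * 76 + (-4) = 50.72

50.72 degC


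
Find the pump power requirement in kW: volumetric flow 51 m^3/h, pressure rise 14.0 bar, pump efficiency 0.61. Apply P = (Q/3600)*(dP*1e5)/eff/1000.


Q = 51 / 3600 = 0.0141667 m^3/s
P = 0.0141667 * (14.0 * 1e5) / 0.61 / 1000 = 32.51

32.51 kW


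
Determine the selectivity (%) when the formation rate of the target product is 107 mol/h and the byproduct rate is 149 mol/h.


Selectivity = desired / (desired + undesired) * 100
Total products = 107 + 149 = 256 mol/h
S = 107 / 256 * 100
= 0.4180 * 100
= 41.80 %

41.80 %


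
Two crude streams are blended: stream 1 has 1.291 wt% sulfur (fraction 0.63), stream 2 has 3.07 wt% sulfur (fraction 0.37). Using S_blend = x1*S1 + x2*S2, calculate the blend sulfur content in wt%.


Linear sulfur blending: S_blend = x1*S1 + x2*S2
Contribution 1: 0.63 * 1.291 = 0.81333 wt%
Contribution 2: 0.37 * 3.07 = 1.1359 wt%
S_blend = 0.81333 + 1.1359 = 1.94923

1.94923 wt%


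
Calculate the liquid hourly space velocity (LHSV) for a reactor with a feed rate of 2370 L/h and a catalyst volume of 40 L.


LHSV = volumetric feed rate / catalyst volume
= 2370 L/h / 40 L
= 59.25 h^-1

59.25 h^-1


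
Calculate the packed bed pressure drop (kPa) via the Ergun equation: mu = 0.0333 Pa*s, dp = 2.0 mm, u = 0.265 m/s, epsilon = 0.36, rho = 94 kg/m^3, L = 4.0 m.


dp = 2.0 mm = 0.002 m
Viscous term = 150*0.0333*0.265*(1-0.36)^2 / (0.002^2*0.36^3) = 2905190
Inertial term = 1.75*94*0.265^2*(1-0.36) / (0.002*0.36^3) = 79231.9
dP/L = 2905190 + 79231.9 = 2984420 Pa/m
dP = 2984420 * 4.0 / 1000 = 11940 kPa

11940 kPa


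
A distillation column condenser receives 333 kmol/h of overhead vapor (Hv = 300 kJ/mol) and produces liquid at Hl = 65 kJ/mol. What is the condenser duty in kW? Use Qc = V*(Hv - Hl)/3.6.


Qc = 333 * (300 - 65) / 3.6 = 333 * 235 / 3.6 = 21740

21740 kW


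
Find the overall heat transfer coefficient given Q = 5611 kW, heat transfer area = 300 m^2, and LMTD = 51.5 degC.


From Q = U*A*LMTD, U = Q / (A * LMTD)
U = 5611 / (300 * 51.5) = 5611 / 15450 = 0.3632

0.3632 kW/(m^2*K)


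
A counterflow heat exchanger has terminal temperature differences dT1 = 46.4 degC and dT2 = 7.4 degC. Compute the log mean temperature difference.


LMTD = (dT1 - dT2) / ln(dT1/dT2)
= (46.4 - 7.4) / ln(46.4 / 7.4) = 39 / 1.83582 = 21.24

21.24 degC


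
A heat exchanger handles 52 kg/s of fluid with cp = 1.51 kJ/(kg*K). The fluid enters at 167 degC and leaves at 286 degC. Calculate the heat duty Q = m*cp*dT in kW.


Q = m_dot * cp * delta_T
delta_T = 286 - 167 = 119 K
Q = 52 * 1.51 * 119
= 78.52 * 119
= 9343.88 kW

9343.88 kW


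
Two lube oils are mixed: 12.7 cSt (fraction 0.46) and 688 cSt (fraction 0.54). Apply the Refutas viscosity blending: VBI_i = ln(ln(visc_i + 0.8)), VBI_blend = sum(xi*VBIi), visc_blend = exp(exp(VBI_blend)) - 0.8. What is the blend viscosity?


Refutas method: VBN_i = 14.534*ln(ln(visc_i + 0.8)) + 10.975, blended linearly by mass fraction; since VBN is linear in VBI_i = ln(ln(visc_i + 0.8)) and the fractions sum to 1, blend VBI directly: visc = exp(exp(VBI_blend)) - 0.8
VBI_1 = ln(ln(12.7 + 0.8)) = 0.956545
VBI_2 = ln(ln(688 + 0.8)) = 1.87716
VBI_blend = 0.46 * 0.956545 + 0.54 * 1.87716 = 1.45368
visc_blend = exp(exp(1.45368)) - 0.8 = 71.36

71.36 cSt


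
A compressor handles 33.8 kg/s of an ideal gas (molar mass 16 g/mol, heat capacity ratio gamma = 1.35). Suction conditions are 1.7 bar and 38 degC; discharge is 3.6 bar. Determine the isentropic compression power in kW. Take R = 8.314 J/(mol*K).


Isentropic work: W = m*(gamma/(gamma-1))*(R*T1/MW)*((P2/P1)^((gamma-1)/gamma) - 1)
T1 = 38 + 273.15 = 311.15 K
Pressure ratio = 3.6 / 1.7 = 2.11765
Exponent = (1.35 - 1)/1.35 = 0.259259
(P2/P1)^exp - 1 = 2.11765^0.259259 - 1 = 0.214732
W = 33.8 * 1.35 / 0.35 * 8.314 * 311.15 / 16 * 0.214732 = 4526

4526 kW


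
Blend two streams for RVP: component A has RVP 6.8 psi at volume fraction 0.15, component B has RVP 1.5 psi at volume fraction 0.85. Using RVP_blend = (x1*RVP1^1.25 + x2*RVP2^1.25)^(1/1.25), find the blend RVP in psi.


Chevron index: RVP_blend = (sum xi*RVPi^1.25)^(1/1.25)
RVP^1.25 terms: 0.15 * 6.8^1.25 + 0.85 * 1.5^1.25 = 3.05815
RVP_blend = 3.05815^(1/1.25) = 2.445

2.445 psi


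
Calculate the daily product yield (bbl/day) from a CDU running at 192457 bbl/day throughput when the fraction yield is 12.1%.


Crude throughput = 192457 bbl/day
Fraction yield = 12.1%
yield = throughput * fraction / 100
yield = 192457 * 12.1 / 100 = 23287.297

23287.297 bbl/day


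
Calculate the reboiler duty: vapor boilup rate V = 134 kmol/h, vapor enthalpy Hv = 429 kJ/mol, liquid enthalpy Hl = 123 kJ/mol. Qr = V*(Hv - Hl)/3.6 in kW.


Qr = 134 * (429 - 123) / 3.6 = 134 * 306 / 3.6 = 11390

11390 kW


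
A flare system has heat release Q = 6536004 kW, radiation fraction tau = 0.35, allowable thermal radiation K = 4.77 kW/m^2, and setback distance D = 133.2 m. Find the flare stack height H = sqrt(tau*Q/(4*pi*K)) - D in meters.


tau*Q/(4*pi*K) = 0.35 * 6536004 / (4 * pi * 4.77) = 38163.8
sqrt(38163.8) = 195.356
H = 195.356 - 133.2 = 62.16

62.16 m


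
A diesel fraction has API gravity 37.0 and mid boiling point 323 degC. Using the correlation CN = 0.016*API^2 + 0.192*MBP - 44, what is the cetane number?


CN = 0.016 * 37.0^2 + 0.192 * 323 - 44
CN = 21.904 + 62.016 - 44 = 39.92

39.92


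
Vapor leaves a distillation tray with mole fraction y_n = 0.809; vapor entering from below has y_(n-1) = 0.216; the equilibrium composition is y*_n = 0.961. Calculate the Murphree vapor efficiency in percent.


Murphree vapor efficiency: EMV = (y_n - y_(n-1)) / (y*_n - y_(n-1)) * 100
EMV = (0.809 - 0.216) / (0.961 - 0.216) * 100 = 0.593 / 0.745 * 100 = 79.60

79.60 %


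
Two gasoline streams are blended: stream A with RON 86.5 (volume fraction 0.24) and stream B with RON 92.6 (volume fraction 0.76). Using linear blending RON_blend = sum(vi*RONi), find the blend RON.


Linear blending: RON_blend = sum(vi * RONi)
Contribution 1: 0.24 * 86.5 = 20.76
Contribution 2: 0.76 * 92.6 = 70.376
RON_blend = 20.76 + 70.376 = 91.136

91.136


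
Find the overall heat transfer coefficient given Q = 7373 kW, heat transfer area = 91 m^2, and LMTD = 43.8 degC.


From Q = U*A*LMTD, U = Q / (A * LMTD)
U = 7373 / (91 * 43.8) = 7373 / 3985.8 = 1.850

1.850 kW/(m^2*K)


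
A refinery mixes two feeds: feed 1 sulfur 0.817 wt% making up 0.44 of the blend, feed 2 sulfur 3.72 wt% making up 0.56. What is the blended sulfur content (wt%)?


Linear sulfur blending: S_blend = x1*S1 + x2*S2
Contribution 1: 0.44 * 0.817 = 0.35948 wt%
Contribution 2: 0.56 * 3.72 = 2.0832 wt%
S_blend = 0.35948 + 2.0832 = 2.44268

2.44268 wt%


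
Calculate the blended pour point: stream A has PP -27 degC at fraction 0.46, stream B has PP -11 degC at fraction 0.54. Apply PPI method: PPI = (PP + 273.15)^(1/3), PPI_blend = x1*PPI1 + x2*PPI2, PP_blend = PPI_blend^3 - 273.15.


PPI_1 = (-27 + 273.15)^(1/3) = 6.2671
PPI_2 = (-11 + 273.15)^(1/3) = 6.400049
PPI_blend = 0.46 * 6.2671 + 0.54 * 6.400049 = 6.338892
PP_blend = 6.338892^3 - 273.15 = 254.7065 - 273.15 = -18.44

-18.44 degC


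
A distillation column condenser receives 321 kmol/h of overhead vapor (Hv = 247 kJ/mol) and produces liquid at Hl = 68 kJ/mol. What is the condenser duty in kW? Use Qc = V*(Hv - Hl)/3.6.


Qc = 321 * (247 - 68) / 3.6 = 321 * 179 / 3.6 = 15960

15960 kW


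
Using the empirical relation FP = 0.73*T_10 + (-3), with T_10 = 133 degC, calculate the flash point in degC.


FP = 0.73 * 133 + (-3) = 94.09

94.09 degC


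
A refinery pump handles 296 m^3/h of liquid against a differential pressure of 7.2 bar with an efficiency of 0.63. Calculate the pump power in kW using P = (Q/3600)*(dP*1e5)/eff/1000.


Q = 296 / 3600 = 0.0822222 m^3/s
P = 0.0822222 * (7.2 * 1e5) / 0.63 / 1000 = 93.97

93.97 kW


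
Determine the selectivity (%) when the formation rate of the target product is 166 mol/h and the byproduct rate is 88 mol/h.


Selectivity = desired / (desired + undesired) * 100
Total products = 166 + 88 = 254 mol/h
S = 166 / 254 * 100
= 0.6535 * 100
= 65.35 %

65.35 %


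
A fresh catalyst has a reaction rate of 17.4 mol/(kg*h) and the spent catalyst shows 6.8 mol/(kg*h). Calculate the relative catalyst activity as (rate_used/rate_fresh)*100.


Activity (%) = (rate_used / rate_fresh) * 100
rate_used = 6.8, rate_fresh = 17.4
= (6.8 / 17.4) * 100
= 0.3908 * 100 = 39.08

39.08 %


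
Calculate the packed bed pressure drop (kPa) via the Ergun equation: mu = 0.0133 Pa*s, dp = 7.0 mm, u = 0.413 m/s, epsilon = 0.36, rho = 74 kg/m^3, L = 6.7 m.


dp = 7.0 mm = 0.007 m
Viscous term = 150*0.0133*0.413*(1-0.36)^2 / (0.007^2*0.36^3) = 147621
Inertial term = 1.75*74*0.413^2*(1-0.36) / (0.007*0.36^3) = 43285.7
dP/L = 147621 + 43285.7 = 190907 Pa/m
dP = 190907 * 6.7 / 1000 = 1279 kPa

1279 kPa


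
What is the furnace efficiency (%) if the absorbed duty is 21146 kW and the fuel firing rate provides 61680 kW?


Furnace efficiency = Q_absorbed / Q_fuel * 100
= 21146 / 61680 * 100 = 34.28

34.28 %


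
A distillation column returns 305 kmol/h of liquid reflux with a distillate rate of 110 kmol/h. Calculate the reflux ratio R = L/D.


Reflux ratio definition: R = L / D (liquid returned / distillate withdrawn)
L = 305 kmol/h, D = 110 kmol/h
R = 305 / 110 = 2.773

2.773


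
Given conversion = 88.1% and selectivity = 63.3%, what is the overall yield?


Overall yield = conversion (%) * selectivity (%) / 100
Conversion = 88.1%, Selectivity = 63.3%
Y = 88.1 * 63.3 / 100
= 55.7673 %

55.7673 %


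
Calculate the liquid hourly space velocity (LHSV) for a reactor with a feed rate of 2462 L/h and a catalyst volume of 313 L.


LHSV = volumetric feed rate / catalyst volume
= 2462 L/h / 313 L
= 7.866 h^-1

7.866 h^-1


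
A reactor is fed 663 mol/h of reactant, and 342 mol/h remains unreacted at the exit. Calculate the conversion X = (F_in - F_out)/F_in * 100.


X = (F_in - F_out) / F_in * 100
Moles reacted = 663 - 342 = 321
X = 321 / 663 * 100
= 0.4842 * 100
= 48.42 %

48.42 %


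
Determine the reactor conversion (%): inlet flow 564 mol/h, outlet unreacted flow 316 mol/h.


X = (F_in - F_out) / F_in * 100
Moles reacted = 564 - 316 = 248
X = 248 / 564 * 100
= 0.4397 * 100
= 43.97 %

43.97 %


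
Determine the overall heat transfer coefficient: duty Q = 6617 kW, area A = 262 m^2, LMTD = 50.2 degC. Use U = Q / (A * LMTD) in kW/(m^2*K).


From Q = U*A*LMTD, U = Q / (A * LMTD)
U = 6617 / (262 * 50.2) = 6617 / 13152.4 = 0.5031

0.5031 kW/(m^2*K)


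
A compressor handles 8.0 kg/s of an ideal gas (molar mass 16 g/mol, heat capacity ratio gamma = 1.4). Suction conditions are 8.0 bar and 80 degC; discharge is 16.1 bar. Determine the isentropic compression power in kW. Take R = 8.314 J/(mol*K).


Isentropic work: W = m*(gamma/(gamma-1))*(R*T1/MW)*((P2/P1)^((gamma-1)/gamma) - 1)
T1 = 80 + 273.15 = 353.15 K
Pressure ratio = 16.1 / 8.0 = 2.0125
Exponent = (1.4 - 1)/1.4 = 0.285714
(P2/P1)^exp - 1 = 2.0125^0.285714 - 1 = 0.221185
W = 8.0 * 1.4 / 0.4 * 8.314 * 353.15 / 16 * 0.221185 = 1136

1136 kW


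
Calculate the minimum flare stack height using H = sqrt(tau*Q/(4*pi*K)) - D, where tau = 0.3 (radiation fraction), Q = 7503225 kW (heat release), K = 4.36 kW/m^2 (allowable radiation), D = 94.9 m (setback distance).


tau*Q/(4*pi*K) = 0.3 * 7503225 / (4 * pi * 4.36) = 41084
sqrt(41084) = 202.692
H = 202.692 - 94.9 = 107.8

107.8 m


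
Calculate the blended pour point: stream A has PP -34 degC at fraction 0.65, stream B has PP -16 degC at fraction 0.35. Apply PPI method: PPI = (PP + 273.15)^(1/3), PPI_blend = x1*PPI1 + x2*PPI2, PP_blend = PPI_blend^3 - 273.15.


PPI_1 = (-34 + 273.15)^(1/3) = 6.20712
PPI_2 = (-16 + 273.15)^(1/3) = 6.359098
PPI_blend = 0.65 * 6.20712 + 0.35 * 6.359098 = 6.260312
PP_blend = 6.260312^3 - 273.15 = 245.3511 - 273.15 = -27.8

-27.8 degC


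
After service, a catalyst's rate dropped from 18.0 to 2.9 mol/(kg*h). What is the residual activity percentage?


Activity (%) = (rate_used / rate_fresh) * 100
rate_used = 2.9, rate_fresh = 18.0
= (2.9 / 18.0) * 100
= 0.1611 * 100 = 16.11

16.11 %


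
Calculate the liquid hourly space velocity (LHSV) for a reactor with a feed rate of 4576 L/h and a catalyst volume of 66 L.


LHSV = volumetric feed rate / catalyst volume
= 4576 L/h / 66 L
= 69.33 h^-1

69.33 h^-1


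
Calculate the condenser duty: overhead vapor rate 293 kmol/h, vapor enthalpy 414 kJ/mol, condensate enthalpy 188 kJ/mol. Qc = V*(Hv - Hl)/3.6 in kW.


Qc = 293 * (414 - 188) / 3.6 = 293 * 226 / 3.6 = 18390

18390 kW


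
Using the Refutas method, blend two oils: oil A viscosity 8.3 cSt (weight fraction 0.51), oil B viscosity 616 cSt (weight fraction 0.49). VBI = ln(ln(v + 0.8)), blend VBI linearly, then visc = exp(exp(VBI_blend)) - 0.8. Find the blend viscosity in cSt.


Refutas method: VBN_i = 14.534*ln(ln(visc_i + 0.8)) + 10.975, blended linearly by mass fraction; since VBN is linear in VBI_i = ln(ln(visc_i + 0.8)) and the fractions sum to 1, blend VBI directly: visc = exp(exp(VBI_blend)) - 0.8
VBI_1 = ln(ln(8.3 + 0.8)) = 0.792211
VBI_2 = ln(ln(616 + 0.8)) = 1.86013
VBI_blend = 0.51 * 0.792211 + 0.49 * 1.86013 = 1.31549
visc_blend = exp(exp(1.31549)) - 0.8 = 40.74

40.74 cSt


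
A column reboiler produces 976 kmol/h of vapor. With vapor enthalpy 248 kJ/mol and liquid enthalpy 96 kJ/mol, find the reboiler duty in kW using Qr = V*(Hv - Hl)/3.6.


Qr = 976 * (248 - 96) / 3.6 = 976 * 152 / 3.6 = 41210

41210 kW


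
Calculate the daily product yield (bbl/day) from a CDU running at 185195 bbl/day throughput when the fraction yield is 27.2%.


Crude throughput = 185195 bbl/day
Fraction yield = 27.2%
yield = throughput * fraction / 100
yield = 185195 * 27.2 / 100 = 50373.04

50373.04 bbl/day


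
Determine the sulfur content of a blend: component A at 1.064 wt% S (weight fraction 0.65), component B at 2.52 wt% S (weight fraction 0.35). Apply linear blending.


Linear sulfur blending: S_blend = x1*S1 + x2*S2
Contribution 1: 0.65 * 1.064 = 0.6916 wt%
Contribution 2: 0.35 * 2.52 = 0.882 wt%
S_blend = 0.6916 + 0.882 = 1.5736

1.5736 wt%


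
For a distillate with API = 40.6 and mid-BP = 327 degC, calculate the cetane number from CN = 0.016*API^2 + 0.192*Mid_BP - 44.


CN = 0.016 * 40.6^2 + 0.192 * 327 - 44
CN = 26.37376 + 62.784 - 44 = 45.15776

45.15776


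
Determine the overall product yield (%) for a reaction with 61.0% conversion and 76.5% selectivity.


Overall yield = conversion (%) * selectivity (%) / 100
Conversion = 61.0%, Selectivity = 76.5%
Y = 61.0 * 76.5 / 100
= 46.665 %

46.665 %


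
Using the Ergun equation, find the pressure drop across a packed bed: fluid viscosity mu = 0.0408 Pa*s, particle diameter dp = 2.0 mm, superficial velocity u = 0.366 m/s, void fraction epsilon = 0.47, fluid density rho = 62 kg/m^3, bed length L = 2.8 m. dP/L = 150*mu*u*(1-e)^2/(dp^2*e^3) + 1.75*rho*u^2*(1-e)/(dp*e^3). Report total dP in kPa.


dp = 2.0 mm = 0.002 m
Viscous term = 150*0.0408*0.366*(1-0.47)^2 / (0.002^2*0.47^3) = 1515060
Inertial term = 1.75*62*0.366^2*(1-0.47) / (0.002*0.47^3) = 37097.5
dP/L = 1515060 + 37097.5 = 1552160 Pa/m
dP = 1552160 * 2.8 / 1000 = 4346 kPa

4346 kPa


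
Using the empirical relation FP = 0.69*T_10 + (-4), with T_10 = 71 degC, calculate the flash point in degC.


FP = 0.69 * 71 + (-4) = 44.99

44.99 degC


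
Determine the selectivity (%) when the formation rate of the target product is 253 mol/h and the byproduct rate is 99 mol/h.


Selectivity = desired / (desired + undesired) * 100
Total products = 253 + 99 = 352 mol/h
S = 253 / 352 * 100
= 0.7188 * 100
= 71.88 %

71.88 %


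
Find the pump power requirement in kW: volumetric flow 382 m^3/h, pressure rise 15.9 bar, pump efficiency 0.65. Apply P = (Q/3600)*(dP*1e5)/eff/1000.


Q = 382 / 3600 = 0.106111 m^3/s
P = 0.106111 * (15.9 * 1e5) / 0.65 / 1000 = 259.6

259.6 kW


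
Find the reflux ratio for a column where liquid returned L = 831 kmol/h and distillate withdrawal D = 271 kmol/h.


Reflux ratio definition: R = L / D (liquid returned / distillate withdrawn)
L = 831 kmol/h, D = 271 kmol/h
R = 831 / 271 = 3.066

3.066


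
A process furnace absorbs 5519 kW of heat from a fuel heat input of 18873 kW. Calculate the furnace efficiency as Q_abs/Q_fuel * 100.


Furnace efficiency = Q_absorbed / Q_fuel * 100
= 5519 / 18873 * 100 = 29.24

29.24 %


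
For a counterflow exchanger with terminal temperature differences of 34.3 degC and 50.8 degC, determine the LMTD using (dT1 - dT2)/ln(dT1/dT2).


LMTD = (dT1 - dT2) / ln(dT1/dT2)
= (34.3 - 50.8) / ln(34.3 / 50.8) = -16.5 / -0.392751 = 42.01

42.01 degC


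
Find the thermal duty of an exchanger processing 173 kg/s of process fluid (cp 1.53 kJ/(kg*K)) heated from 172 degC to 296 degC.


Q = m_dot * cp * delta_T
delta_T = 296 - 172 = 124 K
Q = 173 * 1.53 * 124
= 264.69 * 124
= 32821.56 kW

32821.56 kW


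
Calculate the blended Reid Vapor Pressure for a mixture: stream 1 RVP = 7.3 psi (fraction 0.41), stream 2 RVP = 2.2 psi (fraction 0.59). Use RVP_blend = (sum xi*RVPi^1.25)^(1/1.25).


Chevron index: RVP_blend = (sum xi*RVPi^1.25)^(1/1.25)
RVP^1.25 terms: 0.41 * 7.3^1.25 + 0.59 * 2.2^1.25 = 6.5005
RVP_blend = 6.5005^(1/1.25) = 4.471

4.471 psi


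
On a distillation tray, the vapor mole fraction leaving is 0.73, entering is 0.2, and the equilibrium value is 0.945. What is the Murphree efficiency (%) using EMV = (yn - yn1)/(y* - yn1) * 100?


Murphree vapor efficiency: EMV = (y_n - y_(n-1)) / (y*_n - y_(n-1)) * 100
EMV = (0.73 - 0.2) / (0.945 - 0.2) * 100 = 0.53 / 0.745 * 100 = 71.14

71.14 %


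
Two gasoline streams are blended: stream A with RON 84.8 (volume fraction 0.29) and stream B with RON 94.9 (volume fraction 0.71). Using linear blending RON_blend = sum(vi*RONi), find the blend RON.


Linear blending: RON_blend = sum(vi * RONi)
Contribution 1: 0.29 * 84.8 = 24.592
Contribution 2: 0.71 * 94.9 = 67.379
RON_blend = 24.592 + 67.379 = 91.971

91.971


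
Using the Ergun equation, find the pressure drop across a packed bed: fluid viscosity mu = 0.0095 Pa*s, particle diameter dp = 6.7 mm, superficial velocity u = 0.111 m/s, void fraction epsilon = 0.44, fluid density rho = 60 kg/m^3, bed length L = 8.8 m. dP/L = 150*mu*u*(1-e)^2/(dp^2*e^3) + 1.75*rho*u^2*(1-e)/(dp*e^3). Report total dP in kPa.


dp = 6.7 mm = 0.0067 m
Viscous term = 150*0.0095*0.111*(1-0.44)^2 / (0.0067^2*0.44^3) = 12972
Inertial term = 1.75*60*0.111^2*(1-0.44) / (0.0067*0.44^3) = 1269.38
dP/L = 12972 + 1269.38 = 14241.4 Pa/m
dP = 14241.4 * 8.8 / 1000 = 125.3 kPa

125.3 kPa


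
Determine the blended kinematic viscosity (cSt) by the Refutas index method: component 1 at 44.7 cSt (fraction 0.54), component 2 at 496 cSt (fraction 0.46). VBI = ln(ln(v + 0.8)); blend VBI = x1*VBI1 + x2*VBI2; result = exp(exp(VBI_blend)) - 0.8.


Refutas method: VBN_i = 14.534*ln(ln(visc_i + 0.8)) + 10.975, blended linearly by mass fraction; since VBN is linear in VBI_i = ln(ln(visc_i + 0.8)) and the fractions sum to 1, blend VBI directly: visc = exp(exp(VBI_blend)) - 0.8
VBI_1 = ln(ln(44.7 + 0.8)) = 1.33965
VBI_2 = ln(ln(496 + 0.8)) = 1.82587
VBI_blend = 0.54 * 1.33965 + 0.46 * 1.82587 = 1.56331
visc_blend = exp(exp(1.56331)) - 0.8 = 117.7

117.7 cSt


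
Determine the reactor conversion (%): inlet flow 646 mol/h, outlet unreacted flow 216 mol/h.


X = (F_in - F_out) / F_in * 100
Moles reacted = 646 - 216 = 430
X = 430 / 646 * 100
= 0.6656 * 100
= 66.56 %

66.56 %


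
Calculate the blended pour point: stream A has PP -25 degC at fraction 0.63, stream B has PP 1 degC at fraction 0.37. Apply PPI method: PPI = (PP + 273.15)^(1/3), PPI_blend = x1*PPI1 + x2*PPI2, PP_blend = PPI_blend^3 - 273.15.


PPI_1 = (-25 + 273.15)^(1/3) = 6.284028
PPI_2 = (1 + 273.15)^(1/3) = 6.49625
PPI_blend = 0.63 * 6.284028 + 0.37 * 6.49625 = 6.36255
PP_blend = 6.36255^3 - 273.15 = 257.569 - 273.15 = -15.58

-15.58 degC


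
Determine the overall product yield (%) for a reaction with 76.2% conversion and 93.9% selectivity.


Overall yield = conversion (%) * selectivity (%) / 100
Conversion = 76.2%, Selectivity = 93.9%
Y = 76.2 * 93.9 / 100
= 71.5518 %

71.5518 %


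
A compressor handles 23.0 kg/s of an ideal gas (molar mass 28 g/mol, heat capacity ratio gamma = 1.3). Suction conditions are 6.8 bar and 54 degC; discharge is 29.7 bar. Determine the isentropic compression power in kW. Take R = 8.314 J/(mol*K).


Isentropic work: W = m*(gamma/(gamma-1))*(R*T1/MW)*((P2/P1)^((gamma-1)/gamma) - 1)
T1 = 54 + 273.15 = 327.15 K
Pressure ratio = 29.7 / 6.8 = 4.36765
Exponent = (1.3 - 1)/1.3 = 0.230769
(P2/P1)^exp - 1 = 4.36765^0.230769 - 1 = 0.405236
W = 23.0 * 1.3 / 0.3 * 8.314 * 327.15 / 28 * 0.405236 = 3923

3923 kW


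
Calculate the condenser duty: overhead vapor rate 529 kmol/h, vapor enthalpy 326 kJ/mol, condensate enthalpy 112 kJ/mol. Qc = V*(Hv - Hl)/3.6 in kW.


Qc = 529 * (326 - 112) / 3.6 = 529 * 214 / 3.6 = 31450

31450 kW


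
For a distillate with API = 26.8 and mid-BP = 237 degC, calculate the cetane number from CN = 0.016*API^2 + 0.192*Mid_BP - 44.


CN = 0.016 * 26.8^2 + 0.192 * 237 - 44
CN = 11.49184 + 45.504 - 44 = 12.99584

12.99584


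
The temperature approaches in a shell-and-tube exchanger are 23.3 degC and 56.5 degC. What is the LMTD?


LMTD = (dT1 - dT2) / ln(dT1/dT2)
= (23.3 - 56.5) / ln(23.3 / 56.5) = -33.2 / -0.885787 = 37.48

37.48 degC


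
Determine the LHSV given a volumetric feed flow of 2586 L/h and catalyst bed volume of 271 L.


LHSV = volumetric feed rate / catalyst volume
= 2586 L/h / 271 L
= 9.542 h^-1

9.542 h^-1


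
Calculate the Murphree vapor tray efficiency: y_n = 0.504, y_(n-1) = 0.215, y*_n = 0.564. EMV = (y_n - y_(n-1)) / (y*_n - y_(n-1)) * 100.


Murphree vapor efficiency: EMV = (y_n - y_(n-1)) / (y*_n - y_(n-1)) * 100
EMV = (0.504 - 0.215) / (0.564 - 0.215) * 100 = 0.289 / 0.349 * 100 = 82.81

82.81 %


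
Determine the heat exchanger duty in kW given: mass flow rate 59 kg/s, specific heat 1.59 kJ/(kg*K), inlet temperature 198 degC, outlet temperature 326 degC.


Q = m_dot * cp * delta_T
delta_T = 326 - 198 = 128 K
Q = 59 * 1.59 * 128
= 93.81 * 128
= 12007.68 kW

12007.68 kW


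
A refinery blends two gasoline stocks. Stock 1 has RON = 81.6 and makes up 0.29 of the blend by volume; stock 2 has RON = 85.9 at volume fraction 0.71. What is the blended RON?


Linear blending: RON_blend = sum(vi * RONi)
Contribution 1: 0.29 * 81.6 = 23.664
Contribution 2: 0.71 * 85.9 = 60.989
RON_blend = 23.664 + 60.989 = 84.653

84.653


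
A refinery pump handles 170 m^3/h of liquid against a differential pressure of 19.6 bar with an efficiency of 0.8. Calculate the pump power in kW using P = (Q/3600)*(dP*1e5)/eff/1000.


Q = 170 / 3600 = 0.0472222 m^3/s
P = 0.0472222 * (19.6 * 1e5) / 0.8 / 1000 = 115.7

115.7 kW


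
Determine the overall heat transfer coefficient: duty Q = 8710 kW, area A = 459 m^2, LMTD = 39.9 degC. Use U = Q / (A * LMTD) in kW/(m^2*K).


From Q = U*A*LMTD, U = Q / (A * LMTD)
U = 8710 / (459 * 39.9) = 8710 / 18314.1 = 0.4756

0.4756 kW/(m^2*K)


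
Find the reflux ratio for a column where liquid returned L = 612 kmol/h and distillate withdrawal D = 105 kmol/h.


Reflux ratio definition: R = L / D (liquid returned / distillate withdrawn)
L = 612 kmol/h, D = 105 kmol/h
R = 612 / 105 = 5.829

5.829


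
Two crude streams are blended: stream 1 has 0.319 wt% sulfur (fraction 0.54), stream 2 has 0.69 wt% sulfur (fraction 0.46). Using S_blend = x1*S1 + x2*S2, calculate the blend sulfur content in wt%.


Linear sulfur blending: S_blend = x1*S1 + x2*S2
Contribution 1: 0.54 * 0.319 = 0.17226 wt%
Contribution 2: 0.46 * 0.69 = 0.3174 wt%
S_blend = 0.17226 + 0.3174 = 0.48966

0.48966 wt%


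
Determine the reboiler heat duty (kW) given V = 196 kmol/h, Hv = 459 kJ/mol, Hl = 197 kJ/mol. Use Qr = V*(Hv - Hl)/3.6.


Qr = 196 * (459 - 197) / 3.6 = 196 * 262 / 3.6 = 14260

14260 kW


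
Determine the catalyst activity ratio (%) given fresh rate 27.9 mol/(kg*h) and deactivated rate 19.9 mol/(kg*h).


Activity (%) = (rate_used / rate_fresh) * 100
rate_used = 19.9, rate_fresh = 27.9
= (19.9 / 27.9) * 100
= 0.7133 * 100 = 71.33

71.33 %


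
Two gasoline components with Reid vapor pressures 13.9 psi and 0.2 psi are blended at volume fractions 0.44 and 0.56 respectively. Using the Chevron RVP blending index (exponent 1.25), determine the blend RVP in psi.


Chevron index: RVP_blend = (sum xi*RVPi^1.25)^(1/1.25)
RVP^1.25 terms: 0.44 * 13.9^1.25 + 0.56 * 0.2^1.25 = 11.8841
RVP_blend = 11.8841^(1/1.25) = 7.244

7.244 psi


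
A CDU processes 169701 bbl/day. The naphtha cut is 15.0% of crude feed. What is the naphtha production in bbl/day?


Crude throughput = 169701 bbl/day
Fraction yield = 15.0%
yield = throughput * fraction / 100
yield = 169701 * 15.0 / 100 = 25455.15

25455.15 bbl/day


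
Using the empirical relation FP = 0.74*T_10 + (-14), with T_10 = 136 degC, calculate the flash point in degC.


FP = 0.74 * 136 + (-14) = 86.64

86.64 degC


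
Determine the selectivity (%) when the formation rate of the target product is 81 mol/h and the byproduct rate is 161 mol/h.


Selectivity = desired / (desired + undesired) * 100
Total products = 81 + 161 = 242 mol/h
S = 81 / 242 * 100
= 0.3347 * 100
= 33.47 %

33.47 %


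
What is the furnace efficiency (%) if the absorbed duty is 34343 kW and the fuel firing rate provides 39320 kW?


Furnace efficiency = Q_absorbed / Q_fuel * 100
= 34343 / 39320 * 100 = 87.34

87.34 %


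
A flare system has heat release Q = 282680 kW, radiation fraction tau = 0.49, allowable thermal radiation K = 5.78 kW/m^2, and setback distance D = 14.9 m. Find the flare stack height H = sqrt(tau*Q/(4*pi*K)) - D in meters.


tau*Q/(4*pi*K) = 0.49 * 282680 / (4 * pi * 5.78) = 1907.01
sqrt(1907.01) = 43.6693
H = 43.6693 - 14.9 = 28.77

28.77 m


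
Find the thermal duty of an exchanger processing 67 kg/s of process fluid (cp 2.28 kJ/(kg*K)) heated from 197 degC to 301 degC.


Q = m_dot * cp * delta_T
delta_T = 301 - 197 = 104 K
Q = 67 * 2.28 * 104
= 152.76 * 104
= 15887.04 kW

15887.04 kW


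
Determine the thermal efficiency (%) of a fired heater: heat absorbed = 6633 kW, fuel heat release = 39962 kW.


Furnace efficiency = Q_absorbed / Q_fuel * 100
= 6633 / 39962 * 100 = 16.60

16.60 %


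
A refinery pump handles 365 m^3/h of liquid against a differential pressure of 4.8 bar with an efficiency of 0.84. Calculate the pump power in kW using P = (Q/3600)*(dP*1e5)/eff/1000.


Q = 365 / 3600 = 0.101389 m^3/s
P = 0.101389 * (4.8 * 1e5) / 0.84 / 1000 = 57.94

57.94 kW


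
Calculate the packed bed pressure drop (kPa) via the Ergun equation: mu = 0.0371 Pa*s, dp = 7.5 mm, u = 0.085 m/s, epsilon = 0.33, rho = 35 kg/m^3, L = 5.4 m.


dp = 7.5 mm = 0.0075 m
Viscous term = 150*0.0371*0.085*(1-0.33)^2 / (0.0075^2*0.33^3) = 105044
Inertial term = 1.75*35*0.085^2*(1-0.33) / (0.0075*0.33^3) = 1100.06
dP/L = 105044 + 1100.06 = 106144 Pa/m
dP = 106144 * 5.4 / 1000 = 573.2 kPa

573.2 kPa


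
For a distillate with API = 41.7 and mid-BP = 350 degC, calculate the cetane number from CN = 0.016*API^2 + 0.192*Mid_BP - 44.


CN = 0.016 * 41.7^2 + 0.192 * 350 - 44
CN = 27.82224 + 67.2 - 44 = 51.02224

51.02224


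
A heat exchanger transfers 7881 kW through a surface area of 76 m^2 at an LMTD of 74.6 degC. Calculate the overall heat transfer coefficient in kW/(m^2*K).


From Q = U*A*LMTD, U = Q / (A * LMTD)
U = 7881 / (76 * 74.6) = 7881 / 5669.6 = 1.390

1.390 kW/(m^2*K)


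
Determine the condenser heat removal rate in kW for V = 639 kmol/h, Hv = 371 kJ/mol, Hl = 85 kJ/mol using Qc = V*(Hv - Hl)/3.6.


Qc = 639 * (371 - 85) / 3.6 = 639 * 286 / 3.6 = 50760

50760 kW


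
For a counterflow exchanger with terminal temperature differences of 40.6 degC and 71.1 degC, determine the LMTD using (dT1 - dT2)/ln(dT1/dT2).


LMTD = (dT1 - dT2) / ln(dT1/dT2)
= (40.6 - 71.1) / ln(40.6 / 71.1) = -30.5 / -0.560319 = 54.43

54.43 degC


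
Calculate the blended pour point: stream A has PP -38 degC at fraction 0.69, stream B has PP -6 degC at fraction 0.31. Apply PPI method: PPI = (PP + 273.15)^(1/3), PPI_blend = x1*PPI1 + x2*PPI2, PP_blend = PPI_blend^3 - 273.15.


PPI_1 = (-38 + 273.15)^(1/3) = 6.172318
PPI_2 = (-6 + 273.15)^(1/3) = 6.440482
PPI_blend = 0.69 * 6.172318 + 0.31 * 6.440482 = 6.255449
PP_blend = 6.255449^3 - 273.15 = 244.7797 - 273.15 = -28.37

-28.37 degC


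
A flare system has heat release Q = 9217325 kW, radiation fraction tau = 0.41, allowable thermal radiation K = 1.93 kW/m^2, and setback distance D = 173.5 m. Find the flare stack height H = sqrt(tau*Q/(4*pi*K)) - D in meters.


tau*Q/(4*pi*K) = 0.41 * 9217325 / (4 * pi * 1.93) = 155819
sqrt(155819) = 394.739
H = 394.739 - 173.5 = 221.2

221.2 m


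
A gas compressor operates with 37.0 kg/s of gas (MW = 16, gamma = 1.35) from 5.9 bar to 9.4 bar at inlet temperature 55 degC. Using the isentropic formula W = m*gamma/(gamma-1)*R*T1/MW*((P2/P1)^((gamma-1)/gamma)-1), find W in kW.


Isentropic work: W = m*(gamma/(gamma-1))*(R*T1/MW)*((P2/P1)^((gamma-1)/gamma) - 1)
T1 = 55 + 273.15 = 328.15 K
Pressure ratio = 9.4 / 5.9 = 1.59322
Exponent = (1.35 - 1)/1.35 = 0.259259
(P2/P1)^exp - 1 = 1.59322^0.259259 - 1 = 0.128345
W = 37.0 * 1.35 / 0.35 * 8.314 * 328.15 / 16 * 0.128345 = 3123

3123 kW
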